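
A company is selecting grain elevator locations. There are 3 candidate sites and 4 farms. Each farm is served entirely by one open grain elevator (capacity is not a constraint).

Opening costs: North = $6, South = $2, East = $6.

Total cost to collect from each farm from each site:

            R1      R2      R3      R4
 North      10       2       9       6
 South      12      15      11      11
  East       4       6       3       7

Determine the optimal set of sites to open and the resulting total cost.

Open East only; minimum total cost 26.

For any fixed open set, each farm goes to its cheapest open site; total = fixed + service.
{East}: R1→East 4, R2→East 6, R3→East 3, R4→East 7. Service 20; fixed 6; total 26.
{North, East}: service 15 + fixed 12 = 27
{South, East}: R1→East 4, R2→East 6, R3→East 3, R4→East 7. Service 20; fixed 8; total 28.
{North, South, East}: service 15 + fixed 14 = 29
No other subset beats 26.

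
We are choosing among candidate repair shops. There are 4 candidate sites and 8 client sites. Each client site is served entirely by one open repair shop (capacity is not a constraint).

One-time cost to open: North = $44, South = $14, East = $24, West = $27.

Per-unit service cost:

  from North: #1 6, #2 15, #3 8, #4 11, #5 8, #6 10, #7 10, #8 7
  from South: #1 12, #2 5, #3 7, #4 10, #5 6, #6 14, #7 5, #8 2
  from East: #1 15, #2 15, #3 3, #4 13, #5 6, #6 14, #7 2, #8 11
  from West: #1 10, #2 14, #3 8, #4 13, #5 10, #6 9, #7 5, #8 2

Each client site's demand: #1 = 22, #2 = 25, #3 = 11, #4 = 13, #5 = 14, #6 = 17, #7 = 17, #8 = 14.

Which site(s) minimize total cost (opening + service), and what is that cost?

Open North, South and East; minimum total cost 818.

For any fixed open set, each client site goes to its cheapest open site; total = fixed + service.
{North, South, East}: #1→North 6·22=132, #2→South 5·25=125, #3→East 3·11=33, #4→South 10·13=130, #5→South 6·14=84, #6→North 10·17=170, #7→East 2·17=34, #8→South 2·14=28. Service 736; fixed 82; total 818.
{North, South, East, West}: #1→North 6·22=132, #2→South 5·25=125, #3→East 3·11=33, #4→South 10·13=130, #5→South 6·14=84, #6→West 9·17=153, #7→East 2·17=34, #8→South 2·14=28. Service 719; fixed 109; total 828.
{South, East, West}: service 807 + fixed 65 = 872
{South}: #1→South 12·22=264, #2→South 5·25=125, #3→South 7·11=77, #4→South 10·13=130, #5→South 6·14=84, #6→South 14·17=238, #7→South 5·17=85, #8→South 2·14=28. Service 1031; fixed 14; total 1045.
(All 15 nonempty subsets were checked; North, South and East is lowest.)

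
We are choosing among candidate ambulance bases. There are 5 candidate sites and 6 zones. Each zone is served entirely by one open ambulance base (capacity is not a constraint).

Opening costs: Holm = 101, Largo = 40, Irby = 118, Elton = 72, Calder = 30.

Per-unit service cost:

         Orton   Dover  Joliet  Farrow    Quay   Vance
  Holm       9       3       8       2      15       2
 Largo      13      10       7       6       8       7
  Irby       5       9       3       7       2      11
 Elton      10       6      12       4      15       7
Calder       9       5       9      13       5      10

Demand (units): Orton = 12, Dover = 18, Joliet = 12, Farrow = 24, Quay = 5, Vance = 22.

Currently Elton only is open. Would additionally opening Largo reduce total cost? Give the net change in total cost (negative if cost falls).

Current service cost with {Elton}: 697.
Adding Largo: each zone re-picks its cheapest; new service cost 602, saving 95.
Extra fixed cost: 40. Net change = 40 − 95 = -55.
(Totals: 769 → 714.)

Yes — net change −55 (cost falls by 55).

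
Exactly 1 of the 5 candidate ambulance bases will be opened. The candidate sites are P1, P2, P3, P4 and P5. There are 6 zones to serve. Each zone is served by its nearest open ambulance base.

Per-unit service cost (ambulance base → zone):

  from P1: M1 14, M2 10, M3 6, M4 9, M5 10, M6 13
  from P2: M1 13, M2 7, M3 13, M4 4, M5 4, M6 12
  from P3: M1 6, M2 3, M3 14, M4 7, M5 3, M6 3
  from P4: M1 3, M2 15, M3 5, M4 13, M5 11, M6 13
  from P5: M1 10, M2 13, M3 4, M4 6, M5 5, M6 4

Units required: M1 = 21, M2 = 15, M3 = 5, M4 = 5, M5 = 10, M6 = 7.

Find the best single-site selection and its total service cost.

With exactly 1 open, each zone uses its cheapest among the chosen.
{P3}: M1→P3 6·21=126, M2→P3 3·15=45, M3→P3 14·5=70, M4→P3 7·5=35, M5→P3 3·10=30, M6→P3 3·7=21. Service cost 327.
{P5}: service cost 533
{P4}: service cost 579
Among all 5 size-1 choices, {P3} is lowest.

Choose P3 only; total service cost 327.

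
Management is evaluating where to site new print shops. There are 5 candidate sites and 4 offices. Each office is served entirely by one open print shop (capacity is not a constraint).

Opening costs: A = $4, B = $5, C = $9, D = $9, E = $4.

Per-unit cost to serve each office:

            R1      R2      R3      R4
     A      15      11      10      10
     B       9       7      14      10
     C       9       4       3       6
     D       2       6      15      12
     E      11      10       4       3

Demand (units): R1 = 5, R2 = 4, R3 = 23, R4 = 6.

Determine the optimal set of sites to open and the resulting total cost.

Open C, D and E; minimum total cost 135.

For any fixed open set, each office goes to its cheapest open site; total = fixed + service.
{C, D, E}: R1→D 2·5=10, R2→C 4·4=16, R3→C 3·23=69, R4→E 3·6=18. Service 113; fixed 22; total 135.
{A, C, D, E}: R1→D 2·5=10, R2→C 4·4=16, R3→C 3·23=69, R4→E 3·6=18. Service 113; fixed 26; total 139.
{B, C, D, E}: R1→D 2·5=10, R2→C 4·4=16, R3→C 3·23=69, R4→E 3·6=18. Service 113; fixed 27; total 140.
{A, B, C, D, E}: service 113 + fixed 31 = 144
No other subset beats 135.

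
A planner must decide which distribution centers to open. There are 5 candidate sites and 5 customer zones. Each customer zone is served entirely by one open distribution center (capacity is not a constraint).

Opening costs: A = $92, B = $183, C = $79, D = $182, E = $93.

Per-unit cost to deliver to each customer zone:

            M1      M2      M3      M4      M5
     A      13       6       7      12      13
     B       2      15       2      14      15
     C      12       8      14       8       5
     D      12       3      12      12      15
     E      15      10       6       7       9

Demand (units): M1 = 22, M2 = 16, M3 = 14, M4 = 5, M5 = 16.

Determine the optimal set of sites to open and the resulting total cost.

For any fixed open set, each customer zone goes to its cheapest open site; total = fixed + service.
{B, C}: M1→B 2·22=44, M2→C 8·16=128, M3→B 2·14=28, M4→C 8·5=40, M5→C 5·16=80. Service 320; fixed 262; total 582.
{A, B, C}: service 288 + fixed 354 = 642
{B, C, E}: service 315 + fixed 355 = 670
{A, B, C, D, E}: service 235 + fixed 629 = 864
No other subset beats 582.

Open B and C; minimum total cost 582.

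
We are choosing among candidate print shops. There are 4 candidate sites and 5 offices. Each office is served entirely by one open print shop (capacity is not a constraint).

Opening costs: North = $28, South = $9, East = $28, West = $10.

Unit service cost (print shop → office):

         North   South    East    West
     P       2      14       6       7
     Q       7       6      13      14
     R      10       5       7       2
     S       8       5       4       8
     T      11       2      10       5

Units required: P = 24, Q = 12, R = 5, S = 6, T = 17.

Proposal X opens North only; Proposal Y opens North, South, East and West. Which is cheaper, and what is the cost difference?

Proposal Y is cheaper by 182.

Proposal X: {North}: P→North 2·24=48, Q→North 7·12=84, R→North 10·5=50, S→North 8·6=48, T→North 11·17=187. Service 417; fixed 28; total 445.
Proposal Y: {North, South, East, West}: P→North 2·24=48, Q→South 6·12=72, R→West 2·5=10, S→East 4·6=24, T→South 2·17=34. Service 188; fixed 75; total 263.
Difference: |445 − 263| = 182.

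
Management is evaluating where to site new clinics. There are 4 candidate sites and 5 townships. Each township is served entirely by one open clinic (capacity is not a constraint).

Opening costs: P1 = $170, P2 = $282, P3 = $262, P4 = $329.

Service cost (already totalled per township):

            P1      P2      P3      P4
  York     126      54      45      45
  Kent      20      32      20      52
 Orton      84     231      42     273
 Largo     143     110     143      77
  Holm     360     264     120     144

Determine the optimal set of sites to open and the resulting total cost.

For any fixed open set, each township goes to its cheapest open site; total = fixed + service.
{P3}: York→P3 45, Kent→P3 20, Orton→P3 42, Largo→P3 143, Holm→P3 120. Service 370; fixed 262; total 632.
{P1, P3}: service 370 + fixed 432 = 802
{P1, P4}: York→P4 45, Kent→P1 20, Orton→P1 84, Largo→P4 77, Holm→P4 144. Service 370; fixed 499; total 869.
{P1, P2, P3, P4}: service 304 + fixed 1043 = 1347
No other subset beats 632.

Open P3 only; minimum total cost 632.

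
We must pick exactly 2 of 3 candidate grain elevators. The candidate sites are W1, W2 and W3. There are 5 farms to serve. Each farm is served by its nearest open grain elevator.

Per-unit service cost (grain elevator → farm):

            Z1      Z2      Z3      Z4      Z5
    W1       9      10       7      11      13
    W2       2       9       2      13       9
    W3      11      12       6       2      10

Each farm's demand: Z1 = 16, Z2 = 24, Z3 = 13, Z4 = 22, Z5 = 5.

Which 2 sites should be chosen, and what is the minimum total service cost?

Choose W2 and W3; total service cost 363.

With exactly 2 open, each farm uses its cheapest among the chosen.
{W2, W3}: Z1→W2 2·16=32, Z2→W2 9·24=216, Z3→W2 2·13=26, Z4→W3 2·22=44, Z5→W2 9·5=45. Service cost 363.
{W1, W3}: service cost 556
{W1, W2}: service cost 561
Among all 3 size-2 choices, {W2, W3} is lowest.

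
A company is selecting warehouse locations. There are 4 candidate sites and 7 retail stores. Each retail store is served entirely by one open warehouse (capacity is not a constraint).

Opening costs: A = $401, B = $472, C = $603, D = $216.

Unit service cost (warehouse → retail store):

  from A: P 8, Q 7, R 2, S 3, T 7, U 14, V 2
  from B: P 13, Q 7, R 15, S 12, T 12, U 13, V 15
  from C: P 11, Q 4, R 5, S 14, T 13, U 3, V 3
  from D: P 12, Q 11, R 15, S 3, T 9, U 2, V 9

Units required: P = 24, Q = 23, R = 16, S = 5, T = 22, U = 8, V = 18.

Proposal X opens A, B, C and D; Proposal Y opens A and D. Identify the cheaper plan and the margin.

Proposal Y is cheaper by 1006.

Proposal X: {A, B, C, D}: P→A 8·24=192, Q→C 4·23=92, R→A 2·16=32, S→A 3·5=15, T→A 7·22=154, U→D 2·8=16, V→A 2·18=36. Service 537; fixed 1692; total 2229.
Proposal Y: {A, D}: P→A 8·24=192, Q→A 7·23=161, R→A 2·16=32, S→A 3·5=15, T→A 7·22=154, U→D 2·8=16, V→A 2·18=36. Service 606; fixed 617; total 1223.
Difference: |2229 − 1223| = 1006.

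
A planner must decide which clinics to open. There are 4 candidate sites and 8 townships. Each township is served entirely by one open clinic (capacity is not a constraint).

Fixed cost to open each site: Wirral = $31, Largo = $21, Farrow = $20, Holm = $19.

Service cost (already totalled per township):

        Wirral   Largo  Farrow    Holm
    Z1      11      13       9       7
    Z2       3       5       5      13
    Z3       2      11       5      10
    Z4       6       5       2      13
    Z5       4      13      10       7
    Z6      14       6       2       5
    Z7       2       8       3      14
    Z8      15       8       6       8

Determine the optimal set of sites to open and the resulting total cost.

Open Farrow only; minimum total cost 62.

For any fixed open set, each township goes to its cheapest open site; total = fixed + service.
{Farrow}: Z1→Farrow 9, Z2→Farrow 5, Z3→Farrow 5, Z4→Farrow 2, Z5→Farrow 10, Z6→Farrow 2, Z7→Farrow 3, Z8→Farrow 6. Service 42; fixed 20; total 62.
{Farrow, Holm}: service 37 + fixed 39 = 76
{Wirral, Farrow}: service 30 + fixed 51 = 81
{Wirral, Largo, Farrow, Holm}: Z1→Holm 7, Z2→Wirral 3, Z3→Wirral 2, Z4→Farrow 2, Z5→Wirral 4, Z6→Farrow 2, Z7→Wirral 2, Z8→Farrow 6. Service 28; fixed 91; total 119.
No other subset beats 62.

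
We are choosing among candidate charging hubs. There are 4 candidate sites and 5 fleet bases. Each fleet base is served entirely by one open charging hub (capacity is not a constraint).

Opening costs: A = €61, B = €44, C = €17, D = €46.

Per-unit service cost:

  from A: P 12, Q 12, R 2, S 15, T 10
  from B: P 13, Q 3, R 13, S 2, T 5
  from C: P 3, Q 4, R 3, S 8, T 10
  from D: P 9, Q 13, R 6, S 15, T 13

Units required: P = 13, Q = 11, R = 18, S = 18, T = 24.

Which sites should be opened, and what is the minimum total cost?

For any fixed open set, each fleet base goes to its cheapest open site; total = fixed + service.
{B, C}: P→C 3·13=39, Q→B 3·11=33, R→C 3·18=54, S→B 2·18=36, T→B 5·24=120. Service 282; fixed 61; total 343.
{A, B, C}: service 264 + fixed 122 = 386
{B, C, D}: P→C 3·13=39, Q→B 3·11=33, R→C 3·18=54, S→B 2·18=36, T→B 5·24=120. Service 282; fixed 107; total 389.
{A, B, C, D}: service 264 + fixed 168 = 432
No other subset beats 343.

Open B and C; minimum total cost 343.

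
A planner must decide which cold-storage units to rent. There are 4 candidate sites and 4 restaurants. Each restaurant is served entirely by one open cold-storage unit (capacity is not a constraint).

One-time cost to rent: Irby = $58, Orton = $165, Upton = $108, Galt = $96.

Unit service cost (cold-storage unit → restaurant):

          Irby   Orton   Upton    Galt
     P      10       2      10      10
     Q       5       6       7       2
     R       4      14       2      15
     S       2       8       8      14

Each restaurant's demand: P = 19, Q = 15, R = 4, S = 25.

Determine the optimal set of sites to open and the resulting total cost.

For any fixed open set, each restaurant goes to its cheapest open site; total = fixed + service.
{Irby}: P→Irby 10·19=190, Q→Irby 5·15=75, R→Irby 4·4=16, S→Irby 2·25=50. Service 331; fixed 58; total 389.
{Irby, Orton}: service 179 + fixed 223 = 402
{Irby, Galt}: P→Irby 10·19=190, Q→Galt 2·15=30, R→Irby 4·4=16, S→Irby 2·25=50. Service 286; fixed 154; total 440.
{Irby, Orton, Upton, Galt}: service 126 + fixed 427 = 553
(All 15 nonempty subsets were checked; Irby only is lowest.)

Open Irby only; minimum total cost 389.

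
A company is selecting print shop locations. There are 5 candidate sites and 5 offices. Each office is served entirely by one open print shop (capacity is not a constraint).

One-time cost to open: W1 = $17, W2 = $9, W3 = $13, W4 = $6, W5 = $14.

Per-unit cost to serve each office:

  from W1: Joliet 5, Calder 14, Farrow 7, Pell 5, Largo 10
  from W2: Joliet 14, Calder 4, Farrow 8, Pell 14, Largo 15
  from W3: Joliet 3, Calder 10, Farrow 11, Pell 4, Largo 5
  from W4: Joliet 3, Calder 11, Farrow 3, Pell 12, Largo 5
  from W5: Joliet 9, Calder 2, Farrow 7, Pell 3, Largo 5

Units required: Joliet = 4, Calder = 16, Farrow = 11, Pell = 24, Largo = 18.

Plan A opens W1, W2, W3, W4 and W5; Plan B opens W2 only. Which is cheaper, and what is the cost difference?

Plan A: {W1, W2, W3, W4, W5}: Joliet→W3 3·4=12, Calder→W5 2·16=32, Farrow→W4 3·11=33, Pell→W5 3·24=72, Largo→W3 5·18=90. Service 239; fixed 59; total 298.
Plan B: {W2}: Joliet→W2 14·4=56, Calder→W2 4·16=64, Farrow→W2 8·11=88, Pell→W2 14·24=336, Largo→W2 15·18=270. Service 814; fixed 9; total 823.
Difference: |298 − 823| = 525.

Plan A is cheaper by 525.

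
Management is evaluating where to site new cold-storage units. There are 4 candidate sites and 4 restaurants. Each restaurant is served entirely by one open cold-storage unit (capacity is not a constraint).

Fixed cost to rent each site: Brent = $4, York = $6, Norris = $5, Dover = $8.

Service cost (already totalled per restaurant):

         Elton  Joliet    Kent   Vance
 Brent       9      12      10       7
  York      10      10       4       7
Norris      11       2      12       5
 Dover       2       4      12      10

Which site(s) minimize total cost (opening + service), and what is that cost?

For any fixed open set, each restaurant goes to its cheapest open site; total = fixed + service.
{York, Dover}: Elton→Dover 2, Joliet→Dover 4, Kent→York 4, Vance→York 7. Service 17; fixed 14; total 31.
{York, Norris}: service 21 + fixed 11 = 32
{York, Norris, Dover}: service 13 + fixed 19 = 32
{Brent, York, Norris, Dover}: Elton→Dover 2, Joliet→Norris 2, Kent→York 4, Vance→Norris 5. Service 13; fixed 23; total 36.
(All 15 nonempty subsets were checked; York and Dover is lowest.)

Open York and Dover; minimum total cost 31.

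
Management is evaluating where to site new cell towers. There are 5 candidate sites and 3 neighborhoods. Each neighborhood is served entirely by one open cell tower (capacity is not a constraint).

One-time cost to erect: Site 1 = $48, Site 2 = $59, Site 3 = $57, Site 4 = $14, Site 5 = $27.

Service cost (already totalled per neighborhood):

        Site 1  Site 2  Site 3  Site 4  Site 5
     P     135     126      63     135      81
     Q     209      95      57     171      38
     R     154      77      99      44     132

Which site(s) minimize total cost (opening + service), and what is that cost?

Open Site 4 and Site 5; minimum total cost 204.

For any fixed open set, each neighborhood goes to its cheapest open site; total = fixed + service.
{Site 4, Site 5}: P→Site 5 81, Q→Site 5 38, R→Site 4 44. Service 163; fixed 41; total 204.
{Site 3, Site 4}: P→Site 3 63, Q→Site 3 57, R→Site 4 44. Service 164; fixed 71; total 235.
{Site 3, Site 4, Site 5}: service 145 + fixed 98 = 243
{Site 1, Site 2, Site 3, Site 4, Site 5}: service 145 + fixed 205 = 350
No other subset beats 204.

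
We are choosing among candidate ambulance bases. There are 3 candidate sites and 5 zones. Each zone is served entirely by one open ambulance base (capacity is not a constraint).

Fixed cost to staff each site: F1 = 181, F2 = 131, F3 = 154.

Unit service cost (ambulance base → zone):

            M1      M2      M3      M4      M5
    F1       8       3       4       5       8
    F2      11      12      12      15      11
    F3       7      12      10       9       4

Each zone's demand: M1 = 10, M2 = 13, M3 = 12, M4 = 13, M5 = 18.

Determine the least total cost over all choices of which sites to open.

For any fixed open set, each zone goes to its cheapest open site; total = fixed + service.
{F1}: M1→F1 8·10=80, M2→F1 3·13=39, M3→F1 4·12=48, M4→F1 5·13=65, M5→F1 8·18=144. Service 376; fixed 181; total 557.
{F1, F3}: service 294 + fixed 335 = 629
{F1, F2}: service 376 + fixed 312 = 688
{F1, F2, F3}: M1→F3 7·10=70, M2→F1 3·13=39, M3→F1 4·12=48, M4→F1 5·13=65, M5→F3 4·18=72. Service 294; fixed 466; total 760.
(All 7 nonempty subsets were checked; F1 only is lowest.)

Minimum total cost: 557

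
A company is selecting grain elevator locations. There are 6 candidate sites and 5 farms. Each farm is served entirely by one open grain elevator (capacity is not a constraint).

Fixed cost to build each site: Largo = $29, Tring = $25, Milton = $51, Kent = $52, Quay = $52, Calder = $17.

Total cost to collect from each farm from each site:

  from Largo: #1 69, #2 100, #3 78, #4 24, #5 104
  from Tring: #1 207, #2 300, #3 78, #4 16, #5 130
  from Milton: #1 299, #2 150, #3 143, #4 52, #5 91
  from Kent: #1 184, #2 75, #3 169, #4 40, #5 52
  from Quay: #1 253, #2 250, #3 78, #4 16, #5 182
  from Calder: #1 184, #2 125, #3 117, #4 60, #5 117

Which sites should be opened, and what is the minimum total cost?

For any fixed open set, each farm goes to its cheapest open site; total = fixed + service.
{Largo, Kent}: #1→Largo 69, #2→Kent 75, #3→Largo 78, #4→Largo 24, #5→Kent 52. Service 298; fixed 81; total 379.
{Largo, Tring, Kent}: service 290 + fixed 106 = 396
{Largo, Kent, Calder}: service 298 + fixed 98 = 396
{Largo, Tring, Milton, Kent, Quay, Calder}: #1→Largo 69, #2→Kent 75, #3→Largo 78, #4→Tring 16, #5→Kent 52. Service 290; fixed 226; total 516.
No other subset beats 379.

Open Largo and Kent; minimum total cost 379.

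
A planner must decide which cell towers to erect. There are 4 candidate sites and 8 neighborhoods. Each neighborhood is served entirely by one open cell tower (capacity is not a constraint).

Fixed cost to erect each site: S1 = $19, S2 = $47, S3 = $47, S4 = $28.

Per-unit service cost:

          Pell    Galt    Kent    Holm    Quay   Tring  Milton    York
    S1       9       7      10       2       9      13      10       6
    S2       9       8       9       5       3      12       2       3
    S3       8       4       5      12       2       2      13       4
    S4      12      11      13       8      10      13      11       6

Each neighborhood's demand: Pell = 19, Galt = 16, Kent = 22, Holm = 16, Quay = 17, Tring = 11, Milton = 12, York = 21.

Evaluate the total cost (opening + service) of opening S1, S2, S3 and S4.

Total cost: 642

Each neighborhood is assigned to its cheapest site among the open ones.
{S1, S2, S3, S4}: Pell→S3 8·19=152, Galt→S3 4·16=64, Kent→S3 5·22=110, Holm→S1 2·16=32, Quay→S3 2·17=34, Tring→S3 2·11=22, Milton→S2 2·12=24, York→S2 3·21=63. Service 501; fixed 141; total 642.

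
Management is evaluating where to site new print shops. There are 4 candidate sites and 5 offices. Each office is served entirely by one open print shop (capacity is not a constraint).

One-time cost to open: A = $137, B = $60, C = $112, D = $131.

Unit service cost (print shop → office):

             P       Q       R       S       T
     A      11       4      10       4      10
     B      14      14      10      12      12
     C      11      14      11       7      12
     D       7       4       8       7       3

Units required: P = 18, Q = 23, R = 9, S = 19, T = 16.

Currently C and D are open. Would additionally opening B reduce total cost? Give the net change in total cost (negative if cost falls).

No — net change +60 (cost rises by 60).

Current service cost with {C, D}: 471.
Adding B: each office re-picks its cheapest; new service cost 471, saving 0.
Extra fixed cost: 60. Net change = 60 − 0 = 60.
(Totals: 714 → 774.)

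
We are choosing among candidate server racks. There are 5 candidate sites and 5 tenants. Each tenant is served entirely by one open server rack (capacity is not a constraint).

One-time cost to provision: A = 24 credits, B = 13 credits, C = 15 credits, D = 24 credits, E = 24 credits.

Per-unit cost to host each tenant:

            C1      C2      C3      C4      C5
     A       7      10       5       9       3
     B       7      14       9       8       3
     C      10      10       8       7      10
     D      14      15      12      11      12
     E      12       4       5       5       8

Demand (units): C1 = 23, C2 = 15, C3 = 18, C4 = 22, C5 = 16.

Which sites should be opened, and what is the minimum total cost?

Open B and E; minimum total cost 506.

For any fixed open set, each tenant goes to its cheapest open site; total = fixed + service.
{B, E}: C1→B 7·23=161, C2→E 4·15=60, C3→E 5·18=90, C4→E 5·22=110, C5→B 3·16=48. Service 469; fixed 37; total 506.
{A, E}: C1→A 7·23=161, C2→E 4·15=60, C3→A 5·18=90, C4→E 5·22=110, C5→A 3·16=48. Service 469; fixed 48; total 517.
{B, C, E}: service 469 + fixed 52 = 521
{A, B, C, D, E}: service 469 + fixed 100 = 569
No other subset beats 506.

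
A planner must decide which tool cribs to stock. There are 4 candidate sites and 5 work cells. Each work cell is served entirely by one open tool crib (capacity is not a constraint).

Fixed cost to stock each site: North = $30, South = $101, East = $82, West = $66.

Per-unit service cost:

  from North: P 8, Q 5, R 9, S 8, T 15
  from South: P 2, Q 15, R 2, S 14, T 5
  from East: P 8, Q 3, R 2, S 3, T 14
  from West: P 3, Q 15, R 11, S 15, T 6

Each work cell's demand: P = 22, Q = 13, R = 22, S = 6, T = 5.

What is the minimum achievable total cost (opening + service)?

Minimum total cost: 345

For any fixed open set, each work cell goes to its cheapest open site; total = fixed + service.
{East, West}: P→West 3·22=66, Q→East 3·13=39, R→East 2·22=44, S→East 3·6=18, T→West 6·5=30. Service 197; fixed 148; total 345.
{South, East}: P→South 2·22=44, Q→East 3·13=39, R→South 2·22=44, S→East 3·6=18, T→South 5·5=25. Service 170; fixed 183; total 353.
{North, South}: P→South 2·22=44, Q→North 5·13=65, R→South 2·22=44, S→North 8·6=48, T→South 5·5=25. Service 226; fixed 131; total 357.
{North, South, East, West}: P→South 2·22=44, Q→East 3·13=39, R→South 2·22=44, S→East 3·6=18, T→South 5·5=25. Service 170; fixed 279; total 449.
No other subset beats 345.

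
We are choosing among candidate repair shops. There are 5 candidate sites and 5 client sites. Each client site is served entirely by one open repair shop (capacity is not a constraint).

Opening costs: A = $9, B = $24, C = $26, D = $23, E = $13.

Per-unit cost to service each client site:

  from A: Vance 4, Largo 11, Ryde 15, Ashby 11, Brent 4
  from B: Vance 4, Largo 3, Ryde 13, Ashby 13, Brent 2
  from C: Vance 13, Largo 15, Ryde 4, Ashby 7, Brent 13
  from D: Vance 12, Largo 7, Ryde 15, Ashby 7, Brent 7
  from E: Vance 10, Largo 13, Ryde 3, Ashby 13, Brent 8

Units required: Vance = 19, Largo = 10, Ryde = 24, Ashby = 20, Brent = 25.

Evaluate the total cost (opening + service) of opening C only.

Each client site is assigned to its cheapest site among the open ones.
{C}: Vance→C 13·19=247, Largo→C 15·10=150, Ryde→C 4·24=96, Ashby→C 7·20=140, Brent→C 13·25=325. Service 958; fixed 26; total 984.

Total cost: 984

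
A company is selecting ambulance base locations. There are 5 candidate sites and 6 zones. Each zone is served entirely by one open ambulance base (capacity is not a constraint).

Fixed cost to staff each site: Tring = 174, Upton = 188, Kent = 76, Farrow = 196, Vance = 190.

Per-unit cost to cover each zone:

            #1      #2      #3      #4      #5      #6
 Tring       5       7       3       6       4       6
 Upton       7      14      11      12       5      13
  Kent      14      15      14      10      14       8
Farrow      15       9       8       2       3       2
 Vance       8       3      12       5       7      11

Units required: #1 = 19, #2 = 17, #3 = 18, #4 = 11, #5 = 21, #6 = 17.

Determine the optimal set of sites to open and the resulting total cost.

Open Tring only; minimum total cost 694.

For any fixed open set, each zone goes to its cheapest open site; total = fixed + service.
{Tring}: #1→Tring 5·19=95, #2→Tring 7·17=119, #3→Tring 3·18=54, #4→Tring 6·11=66, #5→Tring 4·21=84, #6→Tring 6·17=102. Service 520; fixed 174; total 694.
{Tring, Farrow}: service 387 + fixed 370 = 757
{Tring, Kent}: service 520 + fixed 250 = 770
{Tring, Upton, Kent, Farrow, Vance}: service 319 + fixed 824 = 1143
No other subset beats 694.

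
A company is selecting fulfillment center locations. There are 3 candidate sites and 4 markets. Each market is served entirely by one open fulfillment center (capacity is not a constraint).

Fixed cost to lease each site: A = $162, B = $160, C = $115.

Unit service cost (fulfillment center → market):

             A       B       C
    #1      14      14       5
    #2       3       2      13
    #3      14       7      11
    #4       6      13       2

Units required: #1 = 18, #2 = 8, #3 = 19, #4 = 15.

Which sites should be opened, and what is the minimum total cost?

Open B and C; minimum total cost 544.

For any fixed open set, each market goes to its cheapest open site; total = fixed + service.
{B, C}: #1→C 5·18=90, #2→B 2·8=16, #3→B 7·19=133, #4→C 2·15=30. Service 269; fixed 275; total 544.
{C}: #1→C 5·18=90, #2→C 13·8=104, #3→C 11·19=209, #4→C 2·15=30. Service 433; fixed 115; total 548.
{A, C}: service 353 + fixed 277 = 630
{A, B, C}: service 269 + fixed 437 = 706
No other subset beats 544.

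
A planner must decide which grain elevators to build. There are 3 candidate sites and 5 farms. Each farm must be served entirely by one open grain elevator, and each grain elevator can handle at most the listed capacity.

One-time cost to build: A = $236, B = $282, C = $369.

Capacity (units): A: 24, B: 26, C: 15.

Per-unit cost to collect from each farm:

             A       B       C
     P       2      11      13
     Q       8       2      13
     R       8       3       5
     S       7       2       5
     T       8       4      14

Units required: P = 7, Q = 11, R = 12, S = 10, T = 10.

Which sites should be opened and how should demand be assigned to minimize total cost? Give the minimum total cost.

Minimum total cost: 1083

Open {A, B, C}: P→A 2·7=14, Q→B 2·11=22, R→C 5·12=60, S→B 2·10=20, T→A 8·10=80.
Loads: A carries 17/24, B carries 21/26, C carries 12/15. Service 196; fixed 887; total 1083.
Next best feasible plan costs 1089.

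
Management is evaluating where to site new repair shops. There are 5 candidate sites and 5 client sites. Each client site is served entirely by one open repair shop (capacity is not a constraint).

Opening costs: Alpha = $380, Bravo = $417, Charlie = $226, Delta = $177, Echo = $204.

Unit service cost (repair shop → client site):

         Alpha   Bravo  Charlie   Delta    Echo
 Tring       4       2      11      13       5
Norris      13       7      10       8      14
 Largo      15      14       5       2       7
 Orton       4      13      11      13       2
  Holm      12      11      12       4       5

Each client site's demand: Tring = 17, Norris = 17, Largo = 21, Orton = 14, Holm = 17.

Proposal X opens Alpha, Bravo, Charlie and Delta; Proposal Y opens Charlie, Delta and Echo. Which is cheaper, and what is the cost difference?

Proposal X: {Alpha, Bravo, Charlie, Delta}: Tring→Bravo 2·17=34, Norris→Bravo 7·17=119, Largo→Delta 2·21=42, Orton→Alpha 4·14=56, Holm→Delta 4·17=68. Service 319; fixed 1200; total 1519.
Proposal Y: {Charlie, Delta, Echo}: Tring→Echo 5·17=85, Norris→Delta 8·17=136, Largo→Delta 2·21=42, Orton→Echo 2·14=28, Holm→Delta 4·17=68. Service 359; fixed 607; total 966.
Difference: |1519 − 966| = 553.

Proposal Y is cheaper by 553.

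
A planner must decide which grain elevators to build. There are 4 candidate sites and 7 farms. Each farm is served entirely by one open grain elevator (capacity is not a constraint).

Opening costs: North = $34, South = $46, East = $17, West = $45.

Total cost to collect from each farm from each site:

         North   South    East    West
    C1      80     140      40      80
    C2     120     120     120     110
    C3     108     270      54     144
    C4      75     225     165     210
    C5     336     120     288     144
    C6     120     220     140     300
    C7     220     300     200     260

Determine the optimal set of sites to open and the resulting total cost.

For any fixed open set, each farm goes to its cheapest open site; total = fixed + service.
{North, South, East}: C1→East 40, C2→North 120, C3→East 54, C4→North 75, C5→South 120, C6→North 120, C7→East 200. Service 729; fixed 97; total 826.
{North, East, West}: C1→East 40, C2→West 110, C3→East 54, C4→North 75, C5→West 144, C6→North 120, C7→East 200. Service 743; fixed 96; total 839.
{North, South, East, West}: service 719 + fixed 142 = 861
{East}: service 1007 + fixed 17 = 1024
No other subset beats 826.

Open North, South and East; minimum total cost 826.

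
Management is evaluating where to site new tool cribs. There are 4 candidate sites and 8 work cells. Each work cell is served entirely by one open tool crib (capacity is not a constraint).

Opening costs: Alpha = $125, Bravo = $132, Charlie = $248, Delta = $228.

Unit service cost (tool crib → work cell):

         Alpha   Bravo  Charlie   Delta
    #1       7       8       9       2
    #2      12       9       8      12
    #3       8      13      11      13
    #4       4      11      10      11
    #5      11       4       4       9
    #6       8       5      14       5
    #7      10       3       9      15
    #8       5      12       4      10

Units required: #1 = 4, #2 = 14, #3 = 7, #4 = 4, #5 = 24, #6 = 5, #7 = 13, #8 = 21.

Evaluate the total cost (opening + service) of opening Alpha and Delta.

Each work cell is assigned to its cheapest site among the open ones.
{Alpha, Delta}: #1→Delta 2·4=8, #2→Alpha 12·14=168, #3→Alpha 8·7=56, #4→Alpha 4·4=16, #5→Delta 9·24=216, #6→Delta 5·5=25, #7→Alpha 10·13=130, #8→Alpha 5·21=105. Service 724; fixed 353; total 1077.

Total cost: 1077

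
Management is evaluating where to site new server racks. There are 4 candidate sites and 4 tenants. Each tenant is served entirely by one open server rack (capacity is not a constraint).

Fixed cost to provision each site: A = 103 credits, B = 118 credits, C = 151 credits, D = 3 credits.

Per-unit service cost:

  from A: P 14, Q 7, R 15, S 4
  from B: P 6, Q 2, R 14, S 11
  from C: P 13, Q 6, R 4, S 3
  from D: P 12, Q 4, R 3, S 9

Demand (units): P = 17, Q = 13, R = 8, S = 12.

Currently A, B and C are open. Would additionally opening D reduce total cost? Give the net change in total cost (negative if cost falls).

Yes — net change −5 (cost falls by 5).

Current service cost with {A, B, C}: 196.
Adding D: each tenant re-picks its cheapest; new service cost 188, saving 8.
Extra fixed cost: 3. Net change = 3 − 8 = -5.
(Totals: 568 → 563.)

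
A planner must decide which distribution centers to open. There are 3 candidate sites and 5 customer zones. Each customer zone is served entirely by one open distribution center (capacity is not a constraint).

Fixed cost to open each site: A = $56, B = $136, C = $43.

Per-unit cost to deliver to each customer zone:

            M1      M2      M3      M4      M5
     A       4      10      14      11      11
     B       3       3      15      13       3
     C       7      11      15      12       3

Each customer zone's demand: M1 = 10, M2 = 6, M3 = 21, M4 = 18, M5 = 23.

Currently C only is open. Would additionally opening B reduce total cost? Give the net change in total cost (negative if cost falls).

Current service cost with {C}: 736.
Adding B: each customer zone re-picks its cheapest; new service cost 648, saving 88.
Extra fixed cost: 136. Net change = 136 − 88 = 48.
(Totals: 779 → 827.)

No — net change +48 (cost rises by 48).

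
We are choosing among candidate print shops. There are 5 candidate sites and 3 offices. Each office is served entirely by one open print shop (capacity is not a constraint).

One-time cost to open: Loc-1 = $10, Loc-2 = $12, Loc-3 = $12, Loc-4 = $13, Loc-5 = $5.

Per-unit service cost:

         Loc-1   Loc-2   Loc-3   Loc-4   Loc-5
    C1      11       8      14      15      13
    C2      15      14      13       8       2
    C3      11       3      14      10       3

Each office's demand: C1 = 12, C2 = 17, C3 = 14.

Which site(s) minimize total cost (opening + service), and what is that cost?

For any fixed open set, each office goes to its cheapest open site; total = fixed + service.
{Loc-2, Loc-5}: C1→Loc-2 8·12=96, C2→Loc-5 2·17=34, C3→Loc-2 3·14=42. Service 172; fixed 17; total 189.
{Loc-1, Loc-2, Loc-5}: service 172 + fixed 27 = 199
{Loc-2, Loc-3, Loc-5}: service 172 + fixed 29 = 201
{Loc-1, Loc-2, Loc-3, Loc-4, Loc-5}: C1→Loc-2 8·12=96, C2→Loc-5 2·17=34, C3→Loc-2 3·14=42. Service 172; fixed 52; total 224.
No other subset beats 189.

Open Loc-2 and Loc-5; minimum total cost 189.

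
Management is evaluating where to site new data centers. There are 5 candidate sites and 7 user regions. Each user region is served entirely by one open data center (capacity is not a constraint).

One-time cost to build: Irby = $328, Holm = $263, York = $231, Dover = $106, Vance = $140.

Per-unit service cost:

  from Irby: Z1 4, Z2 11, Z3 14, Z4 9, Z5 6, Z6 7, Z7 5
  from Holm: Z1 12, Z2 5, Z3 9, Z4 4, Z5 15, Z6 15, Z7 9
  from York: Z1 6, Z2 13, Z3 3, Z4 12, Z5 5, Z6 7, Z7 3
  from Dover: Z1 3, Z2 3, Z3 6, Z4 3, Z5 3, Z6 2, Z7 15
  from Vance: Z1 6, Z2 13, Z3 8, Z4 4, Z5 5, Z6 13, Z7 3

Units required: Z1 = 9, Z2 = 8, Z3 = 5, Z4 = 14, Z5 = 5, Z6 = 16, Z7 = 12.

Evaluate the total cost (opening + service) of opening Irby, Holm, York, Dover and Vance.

Total cost: 1259

Each user region is assigned to its cheapest site among the open ones.
{Irby, Holm, York, Dover, Vance}: Z1→Dover 3·9=27, Z2→Dover 3·8=24, Z3→York 3·5=15, Z4→Dover 3·14=42, Z5→Dover 3·5=15, Z6→Dover 2·16=32, Z7→York 3·12=36. Service 191; fixed 1068; total 1259.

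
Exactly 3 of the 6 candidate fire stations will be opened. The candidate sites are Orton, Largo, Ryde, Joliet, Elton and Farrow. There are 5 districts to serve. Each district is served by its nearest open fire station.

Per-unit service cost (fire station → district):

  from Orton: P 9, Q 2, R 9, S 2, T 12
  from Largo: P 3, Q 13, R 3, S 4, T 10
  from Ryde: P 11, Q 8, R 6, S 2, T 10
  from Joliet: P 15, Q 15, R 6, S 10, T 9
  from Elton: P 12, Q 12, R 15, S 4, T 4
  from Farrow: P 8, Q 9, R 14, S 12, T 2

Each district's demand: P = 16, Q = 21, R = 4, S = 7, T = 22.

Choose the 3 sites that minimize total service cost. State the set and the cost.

Choose Orton, Largo and Farrow; total service cost 160.

With exactly 3 open, each district uses its cheapest among the chosen.
{Orton, Largo, Farrow}: P→Largo 3·16=48, Q→Orton 2·21=42, R→Largo 3·4=12, S→Orton 2·7=14, T→Farrow 2·22=44. Service cost 160.
{Orton, Largo, Elton}: service cost 204
{Orton, Ryde, Farrow}: service cost 252
Among all 20 size-3 choices, {Orton, Largo, Farrow} is lowest.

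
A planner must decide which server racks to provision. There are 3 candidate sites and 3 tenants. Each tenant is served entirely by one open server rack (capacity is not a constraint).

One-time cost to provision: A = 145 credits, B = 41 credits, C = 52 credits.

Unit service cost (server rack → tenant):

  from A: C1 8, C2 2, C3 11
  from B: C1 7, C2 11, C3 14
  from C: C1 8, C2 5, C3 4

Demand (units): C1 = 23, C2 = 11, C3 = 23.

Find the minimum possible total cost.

Minimum total cost: 383

For any fixed open set, each tenant goes to its cheapest open site; total = fixed + service.
{C}: C1→C 8·23=184, C2→C 5·11=55, C3→C 4·23=92. Service 331; fixed 52; total 383.
{B, C}: service 308 + fixed 93 = 401
{A, C}: C1→A 8·23=184, C2→A 2·11=22, C3→C 4·23=92. Service 298; fixed 197; total 495.
{A, B, C}: C1→B 7·23=161, C2→A 2·11=22, C3→C 4·23=92. Service 275; fixed 238; total 513.
No other subset beats 383.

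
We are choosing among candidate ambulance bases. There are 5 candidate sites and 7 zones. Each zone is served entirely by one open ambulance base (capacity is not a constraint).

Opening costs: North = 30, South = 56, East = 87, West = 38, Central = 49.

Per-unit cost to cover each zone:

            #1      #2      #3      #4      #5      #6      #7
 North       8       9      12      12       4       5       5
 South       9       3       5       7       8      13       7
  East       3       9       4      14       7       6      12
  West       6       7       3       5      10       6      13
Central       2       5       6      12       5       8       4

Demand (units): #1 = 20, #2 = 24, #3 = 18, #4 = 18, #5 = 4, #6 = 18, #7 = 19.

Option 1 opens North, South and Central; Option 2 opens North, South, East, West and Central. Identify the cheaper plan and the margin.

Option 1 is cheaper by 53.

Option 1: {North, South, Central}: #1→Central 2·20=40, #2→South 3·24=72, #3→South 5·18=90, #4→South 7·18=126, #5→North 4·4=16, #6→North 5·18=90, #7→Central 4·19=76. Service 510; fixed 135; total 645.
Option 2: {North, South, East, West, Central}: #1→Central 2·20=40, #2→South 3·24=72, #3→West 3·18=54, #4→West 5·18=90, #5→North 4·4=16, #6→North 5·18=90, #7→Central 4·19=76. Service 438; fixed 260; total 698.
Difference: |645 − 698| = 53.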